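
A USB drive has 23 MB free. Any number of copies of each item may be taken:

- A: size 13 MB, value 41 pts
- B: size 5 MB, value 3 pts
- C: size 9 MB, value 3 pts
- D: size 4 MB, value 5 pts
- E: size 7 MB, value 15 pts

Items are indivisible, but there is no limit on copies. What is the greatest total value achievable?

56 pts

Best value-per-unit is A at 41/13; filling with it alone gives 1×41 = 41.
Optimal mix: 1×A + 1×E → size 20, value 56.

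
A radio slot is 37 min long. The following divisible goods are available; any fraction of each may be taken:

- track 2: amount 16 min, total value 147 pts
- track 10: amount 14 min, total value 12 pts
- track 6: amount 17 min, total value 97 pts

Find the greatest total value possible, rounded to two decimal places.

247.43

Take in order of value per unit:
- track 2 (147/16 per unit): all 16 → value 147, running total 147.00
- track 6 (97/17 per unit): all 17 → value 97, running total 244.00
- track 10 (12/14 per unit): 4 of 14 → value 4×12/14 = 3.4286, running total 247.43
Total 247.43.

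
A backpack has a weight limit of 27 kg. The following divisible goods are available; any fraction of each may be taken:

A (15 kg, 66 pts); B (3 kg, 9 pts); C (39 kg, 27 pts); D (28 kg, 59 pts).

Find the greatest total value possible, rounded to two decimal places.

93.96

Take in order of value per unit:
- A (66/15 per unit): all 15 → value 66, running total 66.00
- B (9/3 per unit): all 3 → value 9, running total 75.00
- D (59/28 per unit): 9 of 28 → value 9×59/28 = 18.9643, running total 93.96
Total 93.96.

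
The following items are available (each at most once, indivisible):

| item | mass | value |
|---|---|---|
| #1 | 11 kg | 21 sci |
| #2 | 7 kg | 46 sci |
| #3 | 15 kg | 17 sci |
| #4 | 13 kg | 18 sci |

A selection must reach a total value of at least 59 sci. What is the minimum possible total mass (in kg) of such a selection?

Subsets with value ≥ 59, sorted by total mass:
- #1+#2: mass 18, value 67
- #2+#4: mass 20, value 64
- #2+#3: mass 22, value 63
Minimum mass: 18 kg.

18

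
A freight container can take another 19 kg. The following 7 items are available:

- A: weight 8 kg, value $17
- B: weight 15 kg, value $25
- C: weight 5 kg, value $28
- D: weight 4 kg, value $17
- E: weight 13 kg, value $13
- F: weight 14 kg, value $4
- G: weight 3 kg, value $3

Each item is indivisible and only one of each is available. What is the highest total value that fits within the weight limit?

$62

Check high-value combinations within 19 kg:
- A+C+D: weight 8+5+4=17, value 17+28+17=62
- C+D+G: weight 5+4+3=12, value 28+17+3=48
- A+C+G: weight 8+5+3=16, value 17+28+3=48
Best: $62.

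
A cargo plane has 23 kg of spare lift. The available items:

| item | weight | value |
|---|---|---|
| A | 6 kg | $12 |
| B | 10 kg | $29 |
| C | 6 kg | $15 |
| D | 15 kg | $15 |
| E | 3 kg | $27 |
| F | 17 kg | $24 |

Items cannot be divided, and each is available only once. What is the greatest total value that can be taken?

Check high-value combinations within 23 kg:
- B+C+E: weight 10+6+3=19, value 29+15+27=71
- A+B+E: weight 6+10+3=19, value 12+29+27=68
- B+E: weight 10+3=13, value 29+27=56
- A+B+C: weight 6+10+6=22, value 12+29+15=56
- A+C+E: weight 6+6+3=15, value 12+15+27=54
Best: $71.

$71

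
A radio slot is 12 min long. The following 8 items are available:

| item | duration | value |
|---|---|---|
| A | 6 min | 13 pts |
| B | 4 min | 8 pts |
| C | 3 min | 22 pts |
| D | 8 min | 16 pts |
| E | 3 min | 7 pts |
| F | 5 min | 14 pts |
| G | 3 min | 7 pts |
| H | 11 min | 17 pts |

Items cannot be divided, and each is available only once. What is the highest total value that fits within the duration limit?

Check high-value combinations within 12 min:
- B+C+F: duration 4+3+5=12, value 8+22+14=44
- C+E+F: duration 3+3+5=11, value 22+7+14=43
- C+F+G: duration 3+5+3=11, value 22+14+7=43
Best: 44 pts.

44 pts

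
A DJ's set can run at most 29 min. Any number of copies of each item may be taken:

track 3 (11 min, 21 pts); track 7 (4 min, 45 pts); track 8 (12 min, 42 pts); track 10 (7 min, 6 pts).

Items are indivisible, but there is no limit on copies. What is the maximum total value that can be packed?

315 pts

Best value-per-unit is track 7 at 45/4, and filling with it alone uses duration 7×4=28. No mix of the others beats 7×45 = 315.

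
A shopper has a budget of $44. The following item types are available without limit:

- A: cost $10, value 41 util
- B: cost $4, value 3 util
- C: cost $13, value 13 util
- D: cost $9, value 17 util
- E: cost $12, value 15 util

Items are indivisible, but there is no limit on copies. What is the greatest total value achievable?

Best value-per-unit is A at 41/10; filling with it alone gives 4×41 = 164.
Optimal mix: 4×A + 1×B → cost 44, value 167.

167 util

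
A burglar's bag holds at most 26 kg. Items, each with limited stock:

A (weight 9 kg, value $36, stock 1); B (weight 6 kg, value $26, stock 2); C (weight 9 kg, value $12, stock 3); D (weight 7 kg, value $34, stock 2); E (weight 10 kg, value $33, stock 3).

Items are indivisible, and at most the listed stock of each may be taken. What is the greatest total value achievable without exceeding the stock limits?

$120

Top feasible selections:
- 2×B + 2×D: weight 26, value 120
- 1×A + 2×D: weight 23, value 104
- 1×A + 1×D + 1×E: weight 26, value 103
- 2×D + 1×E: weight 24, value 101
Best: $120.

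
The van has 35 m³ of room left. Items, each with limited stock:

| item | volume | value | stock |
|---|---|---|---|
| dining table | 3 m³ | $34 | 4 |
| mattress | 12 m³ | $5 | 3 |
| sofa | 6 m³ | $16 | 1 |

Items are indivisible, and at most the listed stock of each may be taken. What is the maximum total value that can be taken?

$157

Best selections within volume 35 and stock limits:
- 4×dining table + 1×mattress + 1×sofa: volume 30, value 157
- 4×dining table + 1×sofa: volume 18, value 152
Best: $157.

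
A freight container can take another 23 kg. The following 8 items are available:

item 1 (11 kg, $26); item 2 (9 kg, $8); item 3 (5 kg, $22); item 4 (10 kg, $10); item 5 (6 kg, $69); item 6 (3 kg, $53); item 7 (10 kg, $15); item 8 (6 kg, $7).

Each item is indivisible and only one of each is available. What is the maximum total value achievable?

This is a 0/1 knapsack; check combinations near the capacity.
- item 2+item 3+item 5+item 6: weight 9+5+6+3=23, value 8+22+69+53=152
- item 3+item 5+item 6+item 8: weight 5+6+3+6=20, value 22+69+53+7=151
- item 1+item 5+item 6: weight 11+6+3=20, value 26+69+53=148
- item 3+item 5+item 6: weight 5+6+3=14, value 22+69+53=144
- item 5+item 6+item 7: weight 6+3+10=19, value 69+53+15=137
Best: $152.

$152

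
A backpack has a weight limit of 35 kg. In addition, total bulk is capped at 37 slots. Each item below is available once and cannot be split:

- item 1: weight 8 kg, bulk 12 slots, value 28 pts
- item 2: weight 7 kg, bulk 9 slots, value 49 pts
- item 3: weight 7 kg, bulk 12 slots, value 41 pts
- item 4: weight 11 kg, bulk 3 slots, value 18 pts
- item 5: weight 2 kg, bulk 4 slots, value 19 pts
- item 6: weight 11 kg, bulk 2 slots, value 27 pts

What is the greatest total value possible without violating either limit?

145 pts

Feasible sets respecting both limits:
- item 1+item 2+item 3+item 6: weight 33, bulk 35, value 145
- item 1+item 2+item 3+item 5: weight 24, bulk 37, value 137
- item 1+item 2+item 3+item 4: weight 33, bulk 36, value 136
Best: 145 pts.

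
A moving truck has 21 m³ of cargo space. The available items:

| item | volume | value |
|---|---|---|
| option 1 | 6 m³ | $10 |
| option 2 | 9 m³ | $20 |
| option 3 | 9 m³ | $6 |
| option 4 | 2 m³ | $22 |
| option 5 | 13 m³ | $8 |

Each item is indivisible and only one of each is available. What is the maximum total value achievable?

Check high-value combinations within 21 m³:
- option 1+option 2+option 4: volume 6+9+2=17, value 10+20+22=52
- option 2+option 3+option 4: volume 9+9+2=20, value 20+6+22=48
- option 2+option 4: volume 9+2=11, value 20+22=42
- option 1+option 4+option 5: volume 6+2+13=21, value 10+22+8=40
Best: $52.

$52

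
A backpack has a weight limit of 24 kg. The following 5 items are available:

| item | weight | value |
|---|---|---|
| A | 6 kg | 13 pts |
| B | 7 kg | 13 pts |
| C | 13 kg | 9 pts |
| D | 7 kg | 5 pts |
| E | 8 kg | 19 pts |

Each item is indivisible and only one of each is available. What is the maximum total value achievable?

Check high-value combinations within 24 kg:
- A+B+E: weight 6+7+8=21, value 13+13+19=45
- A+D+E: weight 6+7+8=21, value 13+5+19=37
- B+D+E: weight 7+7+8=22, value 13+5+19=37
- A+E: weight 6+8=14, value 13+19=32
- B+E: weight 7+8=15, value 13+19=32
Best: 45 pts.

45 pts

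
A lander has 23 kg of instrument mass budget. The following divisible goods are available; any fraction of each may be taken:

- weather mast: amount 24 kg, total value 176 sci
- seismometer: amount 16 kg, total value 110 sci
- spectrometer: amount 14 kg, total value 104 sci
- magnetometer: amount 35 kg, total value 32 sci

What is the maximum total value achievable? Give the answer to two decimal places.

170.00

Take in order of value per unit:
- spectrometer (104/14 per unit): all 14 → value 104, running total 104.00
- weather mast (176/24 per unit): 9 of 24 → value 9×176/24 = 66.0000, running total 170.00
Total 170.00.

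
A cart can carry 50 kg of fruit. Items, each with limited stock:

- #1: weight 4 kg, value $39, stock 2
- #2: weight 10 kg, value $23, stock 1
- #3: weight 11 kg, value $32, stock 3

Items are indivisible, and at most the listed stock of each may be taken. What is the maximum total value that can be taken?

$174

Best selections within weight 50 and stock limits:
- 2×#1 + 3×#3: weight 41, value 174
- 2×#1 + 1×#2 + 2×#3: weight 40, value 165
Best: $174.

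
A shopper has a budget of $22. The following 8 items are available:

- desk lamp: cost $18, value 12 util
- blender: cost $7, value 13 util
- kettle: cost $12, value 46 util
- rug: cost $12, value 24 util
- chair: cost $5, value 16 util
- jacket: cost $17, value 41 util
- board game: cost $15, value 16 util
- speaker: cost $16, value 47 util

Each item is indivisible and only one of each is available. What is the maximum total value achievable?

Check high-value combinations within $22:
- chair+speaker: cost 5+16=21, value 16+47=63
- kettle+chair: cost 12+5=17, value 46+16=62
- blender+kettle: cost 7+12=19, value 13+46=59
- chair+jacket: cost 5+17=22, value 16+41=57
Best: 63 util.

63 util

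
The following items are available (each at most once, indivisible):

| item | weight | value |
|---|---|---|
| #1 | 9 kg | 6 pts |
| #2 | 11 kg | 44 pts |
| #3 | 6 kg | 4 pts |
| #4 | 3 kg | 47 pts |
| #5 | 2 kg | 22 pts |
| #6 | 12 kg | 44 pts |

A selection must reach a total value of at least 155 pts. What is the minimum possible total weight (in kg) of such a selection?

Subsets with value ≥ 155, sorted by total weight:
- #2+#4+#5+#6: weight 28, value 157
- #2+#3+#4+#5+#6: weight 34, value 161
- #1+#2+#4+#5+#6: weight 37, value 163
- #1+#2+#3+#4+#5+#6: weight 43, value 167
Minimum weight: 28 kg.

28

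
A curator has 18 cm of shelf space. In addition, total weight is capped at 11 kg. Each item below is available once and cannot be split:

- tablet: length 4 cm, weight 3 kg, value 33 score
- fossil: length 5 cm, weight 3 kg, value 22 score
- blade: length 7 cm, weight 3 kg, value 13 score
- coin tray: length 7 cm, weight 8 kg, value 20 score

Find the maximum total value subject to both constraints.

Feasible sets respecting both limits:
- tablet+fossil+blade: length 16, weight 9, value 68
- tablet+fossil: length 9, weight 6, value 55
- tablet+coin tray: length 11, weight 11, value 53
Best: 68 score.

68 score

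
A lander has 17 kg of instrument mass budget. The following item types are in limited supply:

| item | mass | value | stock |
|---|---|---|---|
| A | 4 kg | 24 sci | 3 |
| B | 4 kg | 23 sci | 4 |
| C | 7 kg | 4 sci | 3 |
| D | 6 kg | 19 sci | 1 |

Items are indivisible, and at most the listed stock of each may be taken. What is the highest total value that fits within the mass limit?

95 sci

Top feasible selections:
- 3×A + 1×B: mass 16, value 95
- 2×A + 2×B: mass 16, value 94
Best: 95 sci.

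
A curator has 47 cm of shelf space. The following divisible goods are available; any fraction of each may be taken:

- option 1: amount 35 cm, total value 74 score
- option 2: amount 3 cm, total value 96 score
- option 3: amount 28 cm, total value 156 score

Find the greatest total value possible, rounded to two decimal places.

285.83

Take in order of value per unit:
- option 2 (96/3 per unit): all 3 → value 96, running total 96.00
- option 3 (156/28 per unit): all 28 → value 156, running total 252.00
- option 1 (74/35 per unit): 16 of 35 → value 16×74/35 = 33.8286, running total 285.83
Total 285.83.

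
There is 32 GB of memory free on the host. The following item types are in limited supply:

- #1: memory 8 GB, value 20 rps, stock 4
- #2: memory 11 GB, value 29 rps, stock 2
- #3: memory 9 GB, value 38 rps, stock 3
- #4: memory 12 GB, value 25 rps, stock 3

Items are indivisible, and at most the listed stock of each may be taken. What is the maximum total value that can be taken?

114 rps

Top feasible selections:
- 3×#3: memory 27, value 114
- 1×#2 + 2×#3: memory 29, value 105
- 2×#3 + 1×#4: memory 30, value 101
Best: 114 rps.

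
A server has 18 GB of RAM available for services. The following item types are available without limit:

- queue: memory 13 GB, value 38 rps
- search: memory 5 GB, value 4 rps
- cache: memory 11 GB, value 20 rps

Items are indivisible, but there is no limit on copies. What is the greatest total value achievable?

Best value-per-unit is queue at 38/13; filling with it alone gives 1×38 = 38.
Optimal mix: 1×queue + 1×search → memory 18, value 42.

42 rps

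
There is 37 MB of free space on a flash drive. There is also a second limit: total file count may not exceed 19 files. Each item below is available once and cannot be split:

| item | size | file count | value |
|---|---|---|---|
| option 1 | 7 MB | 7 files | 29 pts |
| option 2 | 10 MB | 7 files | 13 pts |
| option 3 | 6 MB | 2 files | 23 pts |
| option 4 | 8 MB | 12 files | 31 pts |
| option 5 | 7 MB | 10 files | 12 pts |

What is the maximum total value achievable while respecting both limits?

65 pts

Feasible sets respecting both limits:
- option 1+option 2+option 3: size 23, file count 16, value 65
- option 1+option 3+option 5: size 20, file count 19, value 64
- option 1+option 4: size 15, file count 19, value 60
- option 3+option 4: size 14, file count 14, value 54
Best: 65 pts.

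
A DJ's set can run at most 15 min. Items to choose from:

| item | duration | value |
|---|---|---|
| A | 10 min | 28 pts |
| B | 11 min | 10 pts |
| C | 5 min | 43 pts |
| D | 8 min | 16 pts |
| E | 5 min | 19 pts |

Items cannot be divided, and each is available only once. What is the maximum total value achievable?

71 pts

Check high-value combinations within 15 min:
- A+C: duration 10+5=15, value 28+43=71
- C+E: duration 5+5=10, value 43+19=62
- C+D: duration 5+8=13, value 43+16=59
- A+E: duration 10+5=15, value 28+19=47
- C: duration 5, value 43
Best: 71 pts.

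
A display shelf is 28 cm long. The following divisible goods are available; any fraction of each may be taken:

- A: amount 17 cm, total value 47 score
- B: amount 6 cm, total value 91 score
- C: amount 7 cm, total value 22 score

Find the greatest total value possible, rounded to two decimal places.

154.47

Take in order of value per unit:
- B (91/6 per unit): all 6 → value 91, running total 91.00
- C (22/7 per unit): all 7 → value 22, running total 113.00
- A (47/17 per unit): 15 of 17 → value 15×47/17 = 41.4706, running total 154.47
Total 154.47.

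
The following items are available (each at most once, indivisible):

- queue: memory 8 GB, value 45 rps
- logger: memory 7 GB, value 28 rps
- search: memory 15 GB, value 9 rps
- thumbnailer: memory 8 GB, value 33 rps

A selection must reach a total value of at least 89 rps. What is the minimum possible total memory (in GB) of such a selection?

23

Subsets with value ≥ 89, sorted by total memory:
- queue+logger+thumbnailer: memory 23, value 106
- queue+logger+search+thumbnailer: memory 38, value 115
Minimum memory: 23 GB.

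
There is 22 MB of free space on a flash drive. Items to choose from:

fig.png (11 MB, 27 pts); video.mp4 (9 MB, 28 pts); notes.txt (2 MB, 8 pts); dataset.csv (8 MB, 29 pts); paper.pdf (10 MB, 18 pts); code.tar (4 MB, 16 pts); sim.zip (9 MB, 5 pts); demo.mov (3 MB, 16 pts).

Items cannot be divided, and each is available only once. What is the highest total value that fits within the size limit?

Check high-value combinations within 22 MB:
- video.mp4+notes.txt+dataset.csv+demo.mov: size 9+2+8+3=22, value 28+8+29+16=81
- video.mp4+dataset.csv+demo.mov: size 9+8+3=20, value 28+29+16=73
- video.mp4+dataset.csv+code.tar: size 9+8+4=21, value 28+29+16=73
- fig.png+dataset.csv+demo.mov: size 11+8+3=22, value 27+29+16=72
- notes.txt+dataset.csv+code.tar+demo.mov: size 2+8+4+3=17, value 8+29+16+16=69
Best: 81 pts.

81 pts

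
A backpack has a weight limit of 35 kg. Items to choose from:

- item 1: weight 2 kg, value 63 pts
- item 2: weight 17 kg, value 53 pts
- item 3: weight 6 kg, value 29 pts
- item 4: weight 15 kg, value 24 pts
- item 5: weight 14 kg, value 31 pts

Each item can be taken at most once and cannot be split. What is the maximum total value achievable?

Check high-value combinations within 35 kg:
- item 1+item 2+item 5: weight 2+17+14=33, value 63+53+31=147
- item 1+item 2+item 3: weight 2+17+6=25, value 63+53+29=145
- item 1+item 2+item 4: weight 2+17+15=34, value 63+53+24=140
- item 1+item 3+item 5: weight 2+6+14=22, value 63+29+31=123
- item 1+item 4+item 5: weight 2+15+14=31, value 63+24+31=118
Best: 147 pts.

147 pts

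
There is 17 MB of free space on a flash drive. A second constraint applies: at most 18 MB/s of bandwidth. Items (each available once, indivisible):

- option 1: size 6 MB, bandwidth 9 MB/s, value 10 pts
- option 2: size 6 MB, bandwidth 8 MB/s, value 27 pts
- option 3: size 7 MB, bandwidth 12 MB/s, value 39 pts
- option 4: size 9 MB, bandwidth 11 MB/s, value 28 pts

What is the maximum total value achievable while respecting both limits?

Feasible sets respecting both limits:
- option 3: size 7, bandwidth 12, value 39
- option 1+option 2: size 12, bandwidth 17, value 37
- option 4: size 9, bandwidth 11, value 28
- option 2: size 6, bandwidth 8, value 27
Best: 39 pts.

39 pts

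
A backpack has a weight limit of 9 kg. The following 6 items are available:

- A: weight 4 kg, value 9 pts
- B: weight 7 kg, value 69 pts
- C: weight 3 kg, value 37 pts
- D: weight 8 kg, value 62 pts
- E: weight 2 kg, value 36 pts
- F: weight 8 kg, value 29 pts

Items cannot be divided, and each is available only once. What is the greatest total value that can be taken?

105 pts

This is a 0/1 knapsack; check combinations near the capacity.
- B+E: weight 7+2=9, value 69+36=105
- A+C+E: weight 4+3+2=9, value 9+37+36=82
- C+E: weight 3+2=5, value 37+36=73
- B: weight 7, value 69
- D: weight 8, value 62
Best: 105 pts.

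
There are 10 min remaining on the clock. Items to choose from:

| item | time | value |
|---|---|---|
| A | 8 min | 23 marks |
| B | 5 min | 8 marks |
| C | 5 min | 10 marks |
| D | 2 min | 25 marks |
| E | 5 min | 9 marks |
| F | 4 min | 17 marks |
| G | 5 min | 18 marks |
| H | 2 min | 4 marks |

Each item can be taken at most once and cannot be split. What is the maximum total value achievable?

48 marks

This is a 0/1 knapsack; check combinations near the capacity.
- A+D: time 8+2=10, value 23+25=48
- D+G+H: time 2+5+2=9, value 25+18+4=47
- D+F+H: time 2+4+2=8, value 25+17+4=46
- D+G: time 2+5=7, value 25+18=43
- D+F: time 2+4=6, value 25+17=42
Best: 48 marks.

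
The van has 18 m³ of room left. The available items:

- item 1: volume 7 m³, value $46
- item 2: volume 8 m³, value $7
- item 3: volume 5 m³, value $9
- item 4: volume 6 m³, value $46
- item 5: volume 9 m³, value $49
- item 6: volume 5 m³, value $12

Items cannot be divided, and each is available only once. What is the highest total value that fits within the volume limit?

$104

This is a 0/1 knapsack; check combinations near the capacity.
- item 1+item 4+item 6: volume 7+6+5=18, value 46+46+12=104
- item 1+item 3+item 4: volume 7+5+6=18, value 46+9+46=101
- item 4+item 5: volume 6+9=15, value 46+49=95
- item 1+item 5: volume 7+9=16, value 46+49=95
Best: $104.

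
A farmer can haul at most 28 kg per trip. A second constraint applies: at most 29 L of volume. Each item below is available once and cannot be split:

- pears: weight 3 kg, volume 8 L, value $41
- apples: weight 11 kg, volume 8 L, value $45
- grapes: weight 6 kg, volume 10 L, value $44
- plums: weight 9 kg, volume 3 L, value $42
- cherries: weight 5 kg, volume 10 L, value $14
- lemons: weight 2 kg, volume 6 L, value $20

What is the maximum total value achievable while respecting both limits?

$151

Feasible sets respecting both limits:
- apples+grapes+plums+lemons: weight 28, volume 27, value 151
- pears+apples+plums+lemons: weight 25, volume 25, value 148
- pears+grapes+plums+lemons: weight 20, volume 27, value 147
- pears+apples+plums+cherries: weight 28, volume 29, value 142
Best: $151.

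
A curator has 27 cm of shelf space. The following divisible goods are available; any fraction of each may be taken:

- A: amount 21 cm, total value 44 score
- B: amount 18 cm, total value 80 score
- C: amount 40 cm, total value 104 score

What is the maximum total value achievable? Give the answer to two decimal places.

Take in order of value per unit:
- B (80/18 per unit): all 18 → value 80, running total 80.00
- C (104/40 per unit): 9 of 40 → value 9×104/40 = 23.4000, running total 103.40
Total 103.40.

103.40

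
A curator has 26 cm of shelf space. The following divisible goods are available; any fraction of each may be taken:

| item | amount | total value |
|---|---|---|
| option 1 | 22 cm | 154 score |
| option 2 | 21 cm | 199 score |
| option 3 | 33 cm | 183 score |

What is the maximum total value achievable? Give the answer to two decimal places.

234.00

Take in order of value per unit:
- option 2 (199/21 per unit): all 21 → value 199, running total 199.00
- option 1 (154/22 per unit): 5 of 22 → value 5×154/22 = 35.0000, running total 234.00
Total 234.00.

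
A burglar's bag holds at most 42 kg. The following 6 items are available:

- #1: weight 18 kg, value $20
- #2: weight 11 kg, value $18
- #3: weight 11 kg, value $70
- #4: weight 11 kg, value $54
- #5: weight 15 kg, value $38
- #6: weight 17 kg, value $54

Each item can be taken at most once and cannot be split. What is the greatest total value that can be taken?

This is a 0/1 knapsack; check combinations near the capacity.
- #3+#4+#6: weight 11+11+17=39, value 70+54+54=178
- #3+#4+#5: weight 11+11+15=37, value 70+54+38=162
- #1+#3+#4: weight 18+11+11=40, value 20+70+54=144
Best: $178.

$178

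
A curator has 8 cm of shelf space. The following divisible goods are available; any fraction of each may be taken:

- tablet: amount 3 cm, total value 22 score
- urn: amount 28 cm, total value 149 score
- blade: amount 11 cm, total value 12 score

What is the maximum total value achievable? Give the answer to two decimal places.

48.61

Take in order of value per unit:
- tablet (22/3 per unit): all 3 → value 22, running total 22.00
- urn (149/28 per unit): 5 of 28 → value 5×149/28 = 26.6071, running total 48.61
Total 48.61.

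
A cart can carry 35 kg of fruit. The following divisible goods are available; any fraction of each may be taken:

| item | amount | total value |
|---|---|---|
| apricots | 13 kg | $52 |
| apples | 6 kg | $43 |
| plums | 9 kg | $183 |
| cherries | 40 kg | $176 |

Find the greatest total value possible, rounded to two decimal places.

314.00

Take in order of value per unit:
- plums (183/9 per unit): all 9 → value 183, running total 183.00
- apples (43/6 per unit): all 6 → value 43, running total 226.00
- cherries (176/40 per unit): 20 of 40 → value 20×176/40 = 88.0000, running total 314.00
Total 314.00.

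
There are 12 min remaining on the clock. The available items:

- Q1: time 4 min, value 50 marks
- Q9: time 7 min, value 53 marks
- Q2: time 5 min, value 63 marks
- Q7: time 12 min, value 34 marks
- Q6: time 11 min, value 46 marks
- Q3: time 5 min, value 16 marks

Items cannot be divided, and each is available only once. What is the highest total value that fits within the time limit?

This is a 0/1 knapsack; check combinations near the capacity.
- Q9+Q2: time 7+5=12, value 53+63=116
- Q1+Q2: time 4+5=9, value 50+63=113
- Q1+Q9: time 4+7=11, value 50+53=103
Best: 116 marks.

116 marks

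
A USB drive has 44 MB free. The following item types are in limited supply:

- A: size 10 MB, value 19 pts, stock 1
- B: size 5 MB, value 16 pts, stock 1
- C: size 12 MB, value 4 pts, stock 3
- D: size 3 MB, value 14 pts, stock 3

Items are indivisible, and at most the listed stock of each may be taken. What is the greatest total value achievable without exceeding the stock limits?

Top feasible selections:
- 1×A + 1×B + 1×C + 3×D: size 36, value 81
- 1×A + 1×B + 3×D: size 24, value 77
- 1×A + 2×C + 3×D: size 43, value 69
Best: 81 pts.

81 pts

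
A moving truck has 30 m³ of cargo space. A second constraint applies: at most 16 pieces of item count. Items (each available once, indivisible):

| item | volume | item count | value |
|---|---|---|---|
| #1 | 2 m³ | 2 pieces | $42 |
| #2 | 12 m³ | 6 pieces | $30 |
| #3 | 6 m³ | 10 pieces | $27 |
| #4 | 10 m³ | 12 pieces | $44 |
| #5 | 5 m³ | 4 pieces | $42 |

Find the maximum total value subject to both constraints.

Feasible sets respecting both limits:
- #1+#2+#5: volume 19, item count 12, value 114
- #1+#3+#5: volume 13, item count 16, value 111
- #1+#4: volume 12, item count 14, value 86
- #4+#5: volume 15, item count 16, value 86
Best: $114.

$114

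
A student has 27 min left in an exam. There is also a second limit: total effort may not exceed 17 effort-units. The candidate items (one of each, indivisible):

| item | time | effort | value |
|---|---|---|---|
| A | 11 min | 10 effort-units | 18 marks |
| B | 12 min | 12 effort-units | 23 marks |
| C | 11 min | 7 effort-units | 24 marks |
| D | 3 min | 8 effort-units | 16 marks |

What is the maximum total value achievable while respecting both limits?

Feasible sets respecting both limits:
- A+C: time 22, effort 17, value 42
- C+D: time 14, effort 15, value 40
- C: time 11, effort 7, value 24
Best: 42 marks.

42 marks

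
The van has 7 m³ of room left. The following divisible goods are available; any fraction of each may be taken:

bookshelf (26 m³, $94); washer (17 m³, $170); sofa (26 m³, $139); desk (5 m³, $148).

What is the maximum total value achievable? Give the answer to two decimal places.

168.00

Take in order of value per unit:
- desk (148/5 per unit): all 5 → value 148, running total 148.00
- washer (170/17 per unit): 2 of 17 → value 2×170/17 = 20.0000, running total 168.00
Total 168.00.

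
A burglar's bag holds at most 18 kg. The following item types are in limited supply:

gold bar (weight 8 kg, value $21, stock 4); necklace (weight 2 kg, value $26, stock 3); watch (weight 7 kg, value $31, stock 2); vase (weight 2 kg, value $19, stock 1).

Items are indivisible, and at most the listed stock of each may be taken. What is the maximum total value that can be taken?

Top feasible selections:
- 3×necklace + 1×watch + 1×vase: weight 15, value 128
- 1×gold bar + 3×necklace + 1×vase: weight 16, value 118
Best: $128.

$128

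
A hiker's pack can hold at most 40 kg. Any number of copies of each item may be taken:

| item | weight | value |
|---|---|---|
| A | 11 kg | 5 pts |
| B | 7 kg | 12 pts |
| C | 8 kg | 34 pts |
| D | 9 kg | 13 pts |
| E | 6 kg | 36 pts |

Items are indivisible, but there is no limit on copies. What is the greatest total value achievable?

Best value-per-unit is E at 36/6, and filling with it alone uses weight 6×6=36. No mix of the others beats 6×36 = 216.

216 pts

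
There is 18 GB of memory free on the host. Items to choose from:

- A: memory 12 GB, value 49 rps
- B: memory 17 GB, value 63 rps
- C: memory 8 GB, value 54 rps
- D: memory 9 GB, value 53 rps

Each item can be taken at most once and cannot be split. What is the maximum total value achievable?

107 rps

Check high-value combinations within 18 GB:
- C+D: memory 8+9=17, value 54+53=107
- B: memory 17, value 63
- C: memory 8, value 54
- D: memory 9, value 53
- A: memory 12, value 49
Best: 107 rps.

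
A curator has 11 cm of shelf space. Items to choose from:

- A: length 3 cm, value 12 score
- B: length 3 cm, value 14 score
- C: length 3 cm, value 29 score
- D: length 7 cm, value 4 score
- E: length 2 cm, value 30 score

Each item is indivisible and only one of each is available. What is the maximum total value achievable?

Check high-value combinations within 11 cm:
- A+B+C+E: length 3+3+3+2=11, value 12+14+29+30=85
- B+C+E: length 3+3+2=8, value 14+29+30=73
- A+C+E: length 3+3+2=8, value 12+29+30=71
- C+E: length 3+2=5, value 29+30=59
- A+B+E: length 3+3+2=8, value 12+14+30=56
Best: 85 score.

85 score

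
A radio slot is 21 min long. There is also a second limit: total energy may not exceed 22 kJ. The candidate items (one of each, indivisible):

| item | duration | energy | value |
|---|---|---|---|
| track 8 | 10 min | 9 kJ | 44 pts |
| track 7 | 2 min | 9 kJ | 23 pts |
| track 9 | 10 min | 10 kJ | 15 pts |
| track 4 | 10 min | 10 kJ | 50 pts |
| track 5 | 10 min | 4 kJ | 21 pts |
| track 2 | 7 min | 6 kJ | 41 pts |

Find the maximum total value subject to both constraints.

94 pts

Feasible sets respecting both limits:
- track 8+track 4: duration 20, energy 19, value 94
- track 4+track 2: duration 17, energy 16, value 91
- track 8+track 2: duration 17, energy 15, value 85
Best: 94 pts.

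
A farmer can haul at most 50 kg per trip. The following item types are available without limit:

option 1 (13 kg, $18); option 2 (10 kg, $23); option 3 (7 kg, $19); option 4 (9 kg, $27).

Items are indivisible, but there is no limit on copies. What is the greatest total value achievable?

$146

Best value-per-unit is option 4 at 27/9; filling with it alone gives 5×27 = 135.
Optimal mix: 2×option 3 + 4×option 4 → weight 50, value 146.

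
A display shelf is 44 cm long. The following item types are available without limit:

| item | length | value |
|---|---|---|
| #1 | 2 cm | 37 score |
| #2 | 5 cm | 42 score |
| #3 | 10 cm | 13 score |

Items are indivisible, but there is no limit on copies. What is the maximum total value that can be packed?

814 score

Best value-per-unit is #1 at 37/2, and filling with it alone uses length 22×2=44. No mix of the others beats 22×37 = 814.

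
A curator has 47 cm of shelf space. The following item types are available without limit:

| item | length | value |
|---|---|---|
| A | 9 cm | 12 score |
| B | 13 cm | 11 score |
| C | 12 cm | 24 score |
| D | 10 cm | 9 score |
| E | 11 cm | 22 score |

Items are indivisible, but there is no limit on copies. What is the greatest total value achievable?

Best value-per-unit is C at 24/12; filling with it alone gives 3×24 = 72.
Optimal mix: 3×C + 1×E → length 47, value 94.

94 score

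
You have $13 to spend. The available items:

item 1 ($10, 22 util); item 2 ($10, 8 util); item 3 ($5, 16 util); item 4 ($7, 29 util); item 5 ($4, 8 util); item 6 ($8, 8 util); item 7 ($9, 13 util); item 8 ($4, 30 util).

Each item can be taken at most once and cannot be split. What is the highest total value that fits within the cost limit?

Check high-value combinations within $13:
- item 4+item 8: cost 7+4=11, value 29+30=59
- item 3+item 5+item 8: cost 5+4+4=13, value 16+8+30=54
- item 3+item 8: cost 5+4=9, value 16+30=46
- item 3+item 4: cost 5+7=12, value 16+29=45
Best: 59 util.

59 util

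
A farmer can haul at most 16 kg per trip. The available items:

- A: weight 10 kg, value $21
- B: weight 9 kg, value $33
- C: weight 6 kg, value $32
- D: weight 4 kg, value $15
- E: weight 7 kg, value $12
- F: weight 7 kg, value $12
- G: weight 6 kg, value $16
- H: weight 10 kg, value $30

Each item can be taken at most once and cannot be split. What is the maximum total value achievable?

$65

Check high-value combinations within 16 kg:
- B+C: weight 9+6=15, value 33+32=65
- C+D+G: weight 6+4+6=16, value 32+15+16=63
- C+H: weight 6+10=16, value 32+30=62
- A+C: weight 10+6=16, value 21+32=53
- B+G: weight 9+6=15, value 33+16=49
Best: $65.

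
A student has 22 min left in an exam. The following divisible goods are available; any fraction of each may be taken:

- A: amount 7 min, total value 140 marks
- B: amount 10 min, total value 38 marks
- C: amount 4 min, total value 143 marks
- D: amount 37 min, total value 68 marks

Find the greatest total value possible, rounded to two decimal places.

322.84

Take in order of value per unit:
- C (143/4 per unit): all 4 → value 143, running total 143.00
- A (140/7 per unit): all 7 → value 140, running total 283.00
- B (38/10 per unit): all 10 → value 38, running total 321.00
- D (68/37 per unit): 1 of 37 → value 1×68/37 = 1.8378, running total 322.84
Total 322.84.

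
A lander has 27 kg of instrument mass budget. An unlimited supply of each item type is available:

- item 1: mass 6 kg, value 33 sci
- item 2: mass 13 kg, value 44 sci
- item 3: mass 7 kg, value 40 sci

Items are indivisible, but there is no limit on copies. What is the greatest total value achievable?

Best value-per-unit is item 3 at 40/7; filling with it alone gives 3×40 = 120.
Optimal mix: 1×item 1 + 3×item 3 → mass 27, value 153.

153 sci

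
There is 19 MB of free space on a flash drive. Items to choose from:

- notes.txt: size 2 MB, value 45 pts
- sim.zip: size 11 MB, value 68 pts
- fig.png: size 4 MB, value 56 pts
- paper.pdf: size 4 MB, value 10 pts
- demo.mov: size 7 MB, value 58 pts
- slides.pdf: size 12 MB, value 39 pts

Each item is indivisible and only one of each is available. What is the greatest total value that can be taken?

Check high-value combinations within 19 MB:
- notes.txt+sim.zip+fig.png: size 2+11+4=17, value 45+68+56=169
- notes.txt+fig.png+paper.pdf+demo.mov: size 2+4+4+7=17, value 45+56+10+58=169
- notes.txt+fig.png+demo.mov: size 2+4+7=13, value 45+56+58=159
- notes.txt+fig.png+slides.pdf: size 2+4+12=18, value 45+56+39=140
- sim.zip+fig.png+paper.pdf: size 11+4+4=19, value 68+56+10=134
Best: 169 pts.

169 pts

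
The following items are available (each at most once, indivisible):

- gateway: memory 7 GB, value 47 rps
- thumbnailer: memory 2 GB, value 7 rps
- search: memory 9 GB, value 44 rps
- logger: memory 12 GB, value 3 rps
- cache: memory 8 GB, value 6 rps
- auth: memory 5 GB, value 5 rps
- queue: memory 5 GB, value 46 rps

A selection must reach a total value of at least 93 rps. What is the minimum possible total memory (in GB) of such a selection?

Subsets with value ≥ 93, sorted by total memory:
- gateway+queue: memory 12, value 93
- gateway+thumbnailer+queue: memory 14, value 100
Minimum memory: 12 GB.

12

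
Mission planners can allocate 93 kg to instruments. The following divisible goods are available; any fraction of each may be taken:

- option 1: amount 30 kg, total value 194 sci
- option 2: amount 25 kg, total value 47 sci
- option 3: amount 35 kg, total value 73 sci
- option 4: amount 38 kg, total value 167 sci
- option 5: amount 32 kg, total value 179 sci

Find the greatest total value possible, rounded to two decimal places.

Take in order of value per unit:
- option 1 (194/30 per unit): all 30 → value 194, running total 194.00
- option 5 (179/32 per unit): all 32 → value 179, running total 373.00
- option 4 (167/38 per unit): 31 of 38 → value 31×167/38 = 136.2368, running total 509.24
Total 509.24.

509.24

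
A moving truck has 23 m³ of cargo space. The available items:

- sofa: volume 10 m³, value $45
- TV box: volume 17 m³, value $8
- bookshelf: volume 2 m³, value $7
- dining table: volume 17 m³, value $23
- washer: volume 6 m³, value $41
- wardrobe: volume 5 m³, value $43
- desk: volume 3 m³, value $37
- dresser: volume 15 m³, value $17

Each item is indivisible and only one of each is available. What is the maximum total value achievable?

This is a 0/1 knapsack; check combinations near the capacity.
- sofa+bookshelf+washer+wardrobe: volume 10+2+6+5=23, value 45+7+41+43=136
- sofa+bookshelf+wardrobe+desk: volume 10+2+5+3=20, value 45+7+43+37=132
- sofa+bookshelf+washer+desk: volume 10+2+6+3=21, value 45+7+41+37=130
- sofa+washer+wardrobe: volume 10+6+5=21, value 45+41+43=129
Best: $136.

$136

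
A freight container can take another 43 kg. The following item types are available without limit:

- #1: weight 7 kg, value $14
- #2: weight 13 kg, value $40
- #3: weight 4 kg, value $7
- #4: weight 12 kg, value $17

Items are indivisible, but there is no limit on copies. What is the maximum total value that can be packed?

$127

Best value-per-unit is #2 at 40/13; filling with it alone gives 3×40 = 120.
Optimal mix: 3×#2 + 1×#3 → weight 43, value 127.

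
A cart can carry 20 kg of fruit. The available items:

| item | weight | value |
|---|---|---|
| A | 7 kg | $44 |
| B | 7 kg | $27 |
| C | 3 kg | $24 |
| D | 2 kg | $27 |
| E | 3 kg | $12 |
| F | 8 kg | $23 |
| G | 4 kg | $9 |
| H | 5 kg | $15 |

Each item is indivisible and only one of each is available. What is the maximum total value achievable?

This is a 0/1 knapsack; check combinations near the capacity.
- A+B+C+D: weight 7+7+3+2=19, value 44+27+24+27=122
- A+C+D+E+H: weight 7+3+2+3+5=20, value 44+24+27+12+15=122
- A+C+D+F: weight 7+3+2+8=20, value 44+24+27+23=118
- A+C+D+E+G: weight 7+3+2+3+4=19, value 44+24+27+12+9=116
- A+C+D+H: weight 7+3+2+5=17, value 44+24+27+15=110
Best: $122.

$122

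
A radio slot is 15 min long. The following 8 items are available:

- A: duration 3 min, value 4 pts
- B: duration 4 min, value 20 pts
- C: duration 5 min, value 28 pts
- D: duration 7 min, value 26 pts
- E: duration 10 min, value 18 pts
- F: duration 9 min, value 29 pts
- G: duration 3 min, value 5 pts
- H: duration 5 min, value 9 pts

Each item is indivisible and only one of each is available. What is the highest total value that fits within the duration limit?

Check high-value combinations within 15 min:
- C+D+G: duration 5+7+3=15, value 28+26+5=59
- A+C+D: duration 3+5+7=15, value 4+28+26=58
- C+F: duration 5+9=14, value 28+29=57
- B+C+H: duration 4+5+5=14, value 20+28+9=57
- A+B+C+G: duration 3+4+5+3=15, value 4+20+28+5=57
Best: 59 pts.

59 pts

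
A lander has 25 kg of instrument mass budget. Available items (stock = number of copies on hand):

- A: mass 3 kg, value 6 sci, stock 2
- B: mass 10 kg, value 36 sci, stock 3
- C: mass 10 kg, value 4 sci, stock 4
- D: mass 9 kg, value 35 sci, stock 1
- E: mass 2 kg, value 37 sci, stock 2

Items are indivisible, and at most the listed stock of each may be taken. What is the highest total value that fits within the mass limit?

Top feasible selections:
- 2×B + 2×E: mass 24, value 146
- 1×B + 1×D + 2×E: mass 23, value 145
Best: 146 sci.

146 sci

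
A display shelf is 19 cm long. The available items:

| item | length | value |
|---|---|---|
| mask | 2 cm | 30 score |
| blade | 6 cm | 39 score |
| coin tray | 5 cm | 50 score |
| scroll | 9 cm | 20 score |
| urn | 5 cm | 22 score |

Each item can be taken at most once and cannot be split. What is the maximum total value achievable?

141 score

Check high-value combinations within 19 cm:
- mask+blade+coin tray+urn: length 2+6+5+5=18, value 30+39+50+22=141
- mask+blade+coin tray: length 2+6+5=13, value 30+39+50=119
- blade+coin tray+urn: length 6+5+5=16, value 39+50+22=111
Best: 141 score.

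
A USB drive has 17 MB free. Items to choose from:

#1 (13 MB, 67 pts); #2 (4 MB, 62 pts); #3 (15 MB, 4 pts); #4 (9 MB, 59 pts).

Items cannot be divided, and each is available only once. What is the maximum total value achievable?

Check high-value combinations within 17 MB:
- #1+#2: size 13+4=17, value 67+62=129
- #2+#4: size 4+9=13, value 62+59=121
- #1: size 13, value 67
- #2: size 4, value 62
Best: 129 pts.

129 pts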